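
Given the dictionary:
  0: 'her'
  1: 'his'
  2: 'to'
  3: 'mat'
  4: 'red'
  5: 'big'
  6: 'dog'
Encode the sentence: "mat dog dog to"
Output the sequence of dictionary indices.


Look up each word in the dictionary:
  'mat' -> 3
  'dog' -> 6
  'dog' -> 6
  'to' -> 2

Encoded: [3, 6, 6, 2]


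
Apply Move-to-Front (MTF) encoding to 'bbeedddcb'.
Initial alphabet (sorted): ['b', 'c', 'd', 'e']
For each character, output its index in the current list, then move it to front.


MTF encoding:
'b': index 0 in ['b', 'c', 'd', 'e'] -> ['b', 'c', 'd', 'e']
'b': index 0 in ['b', 'c', 'd', 'e'] -> ['b', 'c', 'd', 'e']
'e': index 3 in ['b', 'c', 'd', 'e'] -> ['e', 'b', 'c', 'd']
'e': index 0 in ['e', 'b', 'c', 'd'] -> ['e', 'b', 'c', 'd']
'd': index 3 in ['e', 'b', 'c', 'd'] -> ['d', 'e', 'b', 'c']
'd': index 0 in ['d', 'e', 'b', 'c'] -> ['d', 'e', 'b', 'c']
'd': index 0 in ['d', 'e', 'b', 'c'] -> ['d', 'e', 'b', 'c']
'c': index 3 in ['d', 'e', 'b', 'c'] -> ['c', 'd', 'e', 'b']
'b': index 3 in ['c', 'd', 'e', 'b'] -> ['b', 'c', 'd', 'e']


Output: [0, 0, 3, 0, 3, 0, 0, 3, 3]


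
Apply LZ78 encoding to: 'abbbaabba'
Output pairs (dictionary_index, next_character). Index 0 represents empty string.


LZ78 encoding steps:
Dictionary: {0: ''}
Step 1: w='' (idx 0), next='a' -> output (0, 'a'), add 'a' as idx 1
Step 2: w='' (idx 0), next='b' -> output (0, 'b'), add 'b' as idx 2
Step 3: w='b' (idx 2), next='b' -> output (2, 'b'), add 'bb' as idx 3
Step 4: w='a' (idx 1), next='a' -> output (1, 'a'), add 'aa' as idx 4
Step 5: w='bb' (idx 3), next='a' -> output (3, 'a'), add 'bba' as idx 5


Encoded: [(0, 'a'), (0, 'b'), (2, 'b'), (1, 'a'), (3, 'a')]


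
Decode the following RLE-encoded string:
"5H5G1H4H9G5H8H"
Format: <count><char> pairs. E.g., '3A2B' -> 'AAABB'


Expanding each <count><char> pair:
  5H -> 'HHHHH'
  5G -> 'GGGGG'
  1H -> 'H'
  4H -> 'HHHH'
  9G -> 'GGGGGGGGG'
  5H -> 'HHHHH'
  8H -> 'HHHHHHHH'

Decoded = HHHHHGGGGGHHHHHGGGGGGGGGHHHHHHHHHHHHH


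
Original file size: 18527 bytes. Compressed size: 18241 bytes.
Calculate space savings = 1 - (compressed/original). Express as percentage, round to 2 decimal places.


ratio = compressed/original = 18241/18527 = 0.984563
savings = 1 - ratio = 1 - 0.984563 = 0.015437
as a percentage: 0.015437 * 100 = 1.54%

Space savings = 1 - 18241/18527 = 1.54%


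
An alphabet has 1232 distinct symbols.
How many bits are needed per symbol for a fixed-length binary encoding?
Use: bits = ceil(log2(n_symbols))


log2(1232) = 10.2668
Bracket: 2^10 = 1024 < 1232 <= 2^11 = 2048
So ceil(log2(1232)) = 11

bits = ceil(log2(1232)) = ceil(10.2668) = 11 bits


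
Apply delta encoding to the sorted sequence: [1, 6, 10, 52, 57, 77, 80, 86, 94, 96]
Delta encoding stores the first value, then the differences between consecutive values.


First value: 1
Deltas:
  6 - 1 = 5
  10 - 6 = 4
  52 - 10 = 42
  57 - 52 = 5
  77 - 57 = 20
  80 - 77 = 3
  86 - 80 = 6
  94 - 86 = 8
  96 - 94 = 2


Delta encoded: [1, 5, 4, 42, 5, 20, 3, 6, 8, 2]


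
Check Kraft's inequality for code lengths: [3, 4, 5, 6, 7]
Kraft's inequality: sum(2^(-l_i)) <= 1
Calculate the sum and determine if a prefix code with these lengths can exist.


Sum = 2^(-3) + 2^(-4) + 2^(-5) + 2^(-6) + 2^(-7)
    = 0.125 + 0.0625 + 0.03125 + 0.015625 + 0.0078125
    = 31/128 = 0.2421875
Since 0.2421875 <= 1, Kraft's inequality IS satisfied.
A prefix code with these lengths CAN exist.

Kraft sum = 0.2421875. Satisfied.


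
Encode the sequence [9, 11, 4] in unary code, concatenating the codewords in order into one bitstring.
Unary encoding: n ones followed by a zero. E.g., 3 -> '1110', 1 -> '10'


Encode each number as n ones followed by a terminating 0:
  9 -> 1111111110 (10 bits)
  11 -> 111111111110 (12 bits)
  4 -> 11110 (5 bits)
Total length = 10 + 12 + 5 = 27 bits.

Unary([9, 11, 4]) = 111111111011111111111011110 (27 bits)


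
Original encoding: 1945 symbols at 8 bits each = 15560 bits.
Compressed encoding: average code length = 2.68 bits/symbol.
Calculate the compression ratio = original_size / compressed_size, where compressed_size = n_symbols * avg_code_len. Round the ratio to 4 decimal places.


original_size = n_symbols * orig_bits = 1945 * 8 = 15560 bits
compressed_size = n_symbols * avg_code_len = 1945 * 2.68 = 5212.6 bits
ratio = original_size / compressed_size = 15560 / 5212.6 = 2.9851

Compression ratio = 2.9851


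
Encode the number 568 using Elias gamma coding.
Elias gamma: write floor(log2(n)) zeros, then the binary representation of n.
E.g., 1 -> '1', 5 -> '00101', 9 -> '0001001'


num_bits = floor(log2(568)) + 1 = 10
leading_zeros = num_bits - 1 = 9
binary(568) = 1000111000

Elias gamma(568) = '000000000' + '1000111000' = 0000000001000111000 (19 bits)


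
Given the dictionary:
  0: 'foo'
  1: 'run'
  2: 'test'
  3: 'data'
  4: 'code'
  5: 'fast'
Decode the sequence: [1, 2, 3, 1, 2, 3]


Look up each index in the dictionary:
  1 -> 'run'
  2 -> 'test'
  3 -> 'data'
  1 -> 'run'
  2 -> 'test'
  3 -> 'data'

Decoded: "run test data run test data"


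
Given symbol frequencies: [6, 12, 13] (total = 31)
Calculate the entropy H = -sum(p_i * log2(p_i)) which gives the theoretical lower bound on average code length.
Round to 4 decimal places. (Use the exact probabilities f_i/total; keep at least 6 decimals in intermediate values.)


Per-symbol terms -p_i * log2(p_i) with p_i = f_i/31:
  p = 6/31 = 0.193548: log2(p) = -2.369234, -p*log2(p) = 0.458561
  p = 12/31 = 0.387097: log2(p) = -1.369234, -p*log2(p) = 0.530026
  p = 13/31 = 0.419355: log2(p) = -1.253757, -p*log2(p) = 0.525769
H = 0.458561 + 0.530026 + 0.525769 = 1.514356

H = 1.5144 bits/symbol


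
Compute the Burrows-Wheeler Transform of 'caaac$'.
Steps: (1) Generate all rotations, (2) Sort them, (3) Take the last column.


Rotations (sorted):
  0: $caaac -> last char: c
  1: aaac$c -> last char: c
  2: aac$ca -> last char: a
  3: ac$caa -> last char: a
  4: c$caaa -> last char: a
  5: caaac$ -> last char: $


BWT = ccaaa$


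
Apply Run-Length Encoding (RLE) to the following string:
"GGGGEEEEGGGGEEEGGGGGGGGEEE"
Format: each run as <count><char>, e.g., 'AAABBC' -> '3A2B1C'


Scanning runs left to right:
  i=0: run of 'G' x 4 -> '4G'
  i=4: run of 'E' x 4 -> '4E'
  i=8: run of 'G' x 4 -> '4G'
  i=12: run of 'E' x 3 -> '3E'
  i=15: run of 'G' x 8 -> '8G'
  i=23: run of 'E' x 3 -> '3E'

RLE = 4G4E4G3E8G3E


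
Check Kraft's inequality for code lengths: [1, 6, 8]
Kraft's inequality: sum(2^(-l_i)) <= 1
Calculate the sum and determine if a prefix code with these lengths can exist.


Sum = 2^(-1) + 2^(-6) + 2^(-8)
    = 0.5 + 0.015625 + 0.00390625
    = 133/256 = 0.51953125
Since 0.51953125 <= 1, Kraft's inequality IS satisfied.
A prefix code with these lengths CAN exist.

Kraft sum = 0.51953125. Satisfied.


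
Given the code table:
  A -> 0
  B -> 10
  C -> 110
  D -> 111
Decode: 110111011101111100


Decoding:
110 -> C
111 -> D
0 -> A
111 -> D
0 -> A
111 -> D
110 -> C
0 -> A


Result: CDADADCA


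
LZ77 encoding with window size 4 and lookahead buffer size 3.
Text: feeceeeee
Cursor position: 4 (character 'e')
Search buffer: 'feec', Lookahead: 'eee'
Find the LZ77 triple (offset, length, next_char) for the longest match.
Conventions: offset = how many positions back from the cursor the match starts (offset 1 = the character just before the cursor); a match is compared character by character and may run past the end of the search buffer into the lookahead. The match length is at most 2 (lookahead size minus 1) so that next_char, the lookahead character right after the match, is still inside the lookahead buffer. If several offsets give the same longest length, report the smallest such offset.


Try each offset into the search buffer:
  offset=1 (pos 3, char 'c'): match length 0
  offset=2 (pos 2, char 'e'): match length 1
  offset=3 (pos 1, char 'e'): match length 2
  offset=4 (pos 0, char 'f'): match length 0
Longest match has length 2 at offset 3.
next_char = character at position 4 + 2 = 6 -> 'e'

Best match: offset=3, length=2 (matching 'ee' starting at position 1)
LZ77 triple: (3, 2, 'e')


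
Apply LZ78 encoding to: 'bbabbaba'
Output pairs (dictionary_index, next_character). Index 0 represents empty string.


LZ78 encoding steps:
Dictionary: {0: ''}
Step 1: w='' (idx 0), next='b' -> output (0, 'b'), add 'b' as idx 1
Step 2: w='b' (idx 1), next='a' -> output (1, 'a'), add 'ba' as idx 2
Step 3: w='b' (idx 1), next='b' -> output (1, 'b'), add 'bb' as idx 3
Step 4: w='' (idx 0), next='a' -> output (0, 'a'), add 'a' as idx 4
Step 5: w='ba' (idx 2), end of input -> output (2, '')


Encoded: [(0, 'b'), (1, 'a'), (1, 'b'), (0, 'a'), (2, '')]


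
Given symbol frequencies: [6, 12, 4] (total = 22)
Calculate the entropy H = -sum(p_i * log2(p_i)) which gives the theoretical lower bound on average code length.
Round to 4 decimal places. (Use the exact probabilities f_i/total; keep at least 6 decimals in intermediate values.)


Per-symbol terms -p_i * log2(p_i) with p_i = f_i/22:
  p = 6/22 = 0.272727: log2(p) = -1.874469, -p*log2(p) = 0.511219
  p = 12/22 = 0.545455: log2(p) = -0.874469, -p*log2(p) = 0.476983
  p = 4/22 = 0.181818: log2(p) = -2.459432, -p*log2(p) = 0.447169
H = 0.511219 + 0.476983 + 0.447169 = 1.435371

H = 1.4354 bits/symbol


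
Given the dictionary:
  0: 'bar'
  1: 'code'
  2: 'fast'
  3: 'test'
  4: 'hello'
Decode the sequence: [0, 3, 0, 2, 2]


Look up each index in the dictionary:
  0 -> 'bar'
  3 -> 'test'
  0 -> 'bar'
  2 -> 'fast'
  2 -> 'fast'

Decoded: "bar test bar fast fast"


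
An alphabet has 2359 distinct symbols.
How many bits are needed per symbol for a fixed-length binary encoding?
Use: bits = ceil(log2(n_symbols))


log2(2359) = 11.204
Bracket: 2^11 = 2048 < 2359 <= 2^12 = 4096
So ceil(log2(2359)) = 12

bits = ceil(log2(2359)) = ceil(11.204) = 12 bits


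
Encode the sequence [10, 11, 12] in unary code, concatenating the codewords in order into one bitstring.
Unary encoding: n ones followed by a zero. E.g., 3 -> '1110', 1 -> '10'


Encode each number as n ones followed by a terminating 0:
  10 -> 11111111110 (11 bits)
  11 -> 111111111110 (12 bits)
  12 -> 1111111111110 (13 bits)
Total length = 11 + 12 + 13 = 36 bits.

Unary([10, 11, 12]) = 111111111101111111111101111111111110 (36 bits)


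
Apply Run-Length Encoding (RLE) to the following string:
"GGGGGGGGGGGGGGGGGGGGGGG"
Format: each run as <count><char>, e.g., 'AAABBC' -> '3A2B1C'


Scanning runs left to right:
  i=0: run of 'G' x 23 -> '23G'

RLE = 23G


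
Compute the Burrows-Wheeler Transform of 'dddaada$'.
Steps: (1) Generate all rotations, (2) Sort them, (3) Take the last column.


Rotations (sorted):
  0: $dddaada -> last char: a
  1: a$dddaad -> last char: d
  2: aada$ddd -> last char: d
  3: ada$ddda -> last char: a
  4: da$dddaa -> last char: a
  5: daada$dd -> last char: d
  6: ddaada$d -> last char: d
  7: dddaada$ -> last char: $


BWT = addaadd$


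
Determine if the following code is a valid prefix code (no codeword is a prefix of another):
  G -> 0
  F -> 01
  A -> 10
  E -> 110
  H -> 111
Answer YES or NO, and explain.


Checking each pair (does one codeword prefix another?):
  G='0' vs F='01': prefix -- VIOLATION

NO -- this is NOT a valid prefix code. G (0) is a prefix of F (01).


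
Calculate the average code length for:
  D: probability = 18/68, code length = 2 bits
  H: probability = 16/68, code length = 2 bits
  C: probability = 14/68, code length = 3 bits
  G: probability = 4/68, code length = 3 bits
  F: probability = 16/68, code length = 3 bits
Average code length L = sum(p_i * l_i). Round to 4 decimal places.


Weighted contributions p_i * l_i:
  D: (18/68) * 2 = 36/68
  H: (16/68) * 2 = 32/68
  C: (14/68) * 3 = 42/68
  G: (4/68) * 3 = 12/68
  F: (16/68) * 3 = 48/68
Sum = (36 + 32 + 42 + 12 + 48)/68 = 170/68

L = 170/68 = 2.5000 bits/symbol


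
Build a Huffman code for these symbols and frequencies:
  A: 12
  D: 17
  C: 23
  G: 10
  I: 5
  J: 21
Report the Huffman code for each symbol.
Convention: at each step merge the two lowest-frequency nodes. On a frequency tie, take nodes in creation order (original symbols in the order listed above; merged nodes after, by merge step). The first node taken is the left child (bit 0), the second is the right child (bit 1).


Huffman tree construction:
Step 1: Merge I(5) + G(10) = 15
Step 2: Merge A(12) + (I+G)(15) = 27
Step 3: Merge D(17) + J(21) = 38
Step 4: Merge C(23) + (A+(I+G))(27) = 50
Step 5: Merge (D+J)(38) + (C+(A+(I+G)))(50) = 88
Read each symbol's code off the tree from the root (left child = 0, right child = 1).

Codes:
  A: 110 (length 3)
  D: 00 (length 2)
  C: 10 (length 2)
  G: 1111 (length 4)
  I: 1110 (length 4)
  J: 01 (length 2)
Average code length: 218/88 = 2.4773 bits/symbol


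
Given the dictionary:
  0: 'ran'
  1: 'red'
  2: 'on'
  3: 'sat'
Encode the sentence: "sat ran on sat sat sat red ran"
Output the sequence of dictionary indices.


Look up each word in the dictionary:
  'sat' -> 3
  'ran' -> 0
  'on' -> 2
  'sat' -> 3
  'sat' -> 3
  'sat' -> 3
  'red' -> 1
  'ran' -> 0

Encoded: [3, 0, 2, 3, 3, 3, 1, 0]


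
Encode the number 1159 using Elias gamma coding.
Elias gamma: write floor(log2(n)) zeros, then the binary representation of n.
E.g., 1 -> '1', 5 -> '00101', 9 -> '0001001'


num_bits = floor(log2(1159)) + 1 = 11
leading_zeros = num_bits - 1 = 10
binary(1159) = 10010000111

Elias gamma(1159) = '0000000000' + '10010000111' = 000000000010010000111 (21 bits)


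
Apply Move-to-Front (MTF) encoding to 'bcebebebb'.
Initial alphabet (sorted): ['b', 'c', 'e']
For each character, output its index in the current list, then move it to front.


MTF encoding:
'b': index 0 in ['b', 'c', 'e'] -> ['b', 'c', 'e']
'c': index 1 in ['b', 'c', 'e'] -> ['c', 'b', 'e']
'e': index 2 in ['c', 'b', 'e'] -> ['e', 'c', 'b']
'b': index 2 in ['e', 'c', 'b'] -> ['b', 'e', 'c']
'e': index 1 in ['b', 'e', 'c'] -> ['e', 'b', 'c']
'b': index 1 in ['e', 'b', 'c'] -> ['b', 'e', 'c']
'e': index 1 in ['b', 'e', 'c'] -> ['e', 'b', 'c']
'b': index 1 in ['e', 'b', 'c'] -> ['b', 'e', 'c']
'b': index 0 in ['b', 'e', 'c'] -> ['b', 'e', 'c']


Output: [0, 1, 2, 2, 1, 1, 1, 1, 0]


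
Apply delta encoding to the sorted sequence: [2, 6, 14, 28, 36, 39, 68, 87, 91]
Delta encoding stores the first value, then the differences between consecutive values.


First value: 2
Deltas:
  6 - 2 = 4
  14 - 6 = 8
  28 - 14 = 14
  36 - 28 = 8
  39 - 36 = 3
  68 - 39 = 29
  87 - 68 = 19
  91 - 87 = 4


Delta encoded: [2, 4, 8, 14, 8, 3, 29, 19, 4]


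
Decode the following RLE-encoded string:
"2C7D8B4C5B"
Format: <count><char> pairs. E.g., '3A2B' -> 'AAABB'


Expanding each <count><char> pair:
  2C -> 'CC'
  7D -> 'DDDDDDD'
  8B -> 'BBBBBBBB'
  4C -> 'CCCC'
  5B -> 'BBBBB'

Decoded = CCDDDDDDDBBBBBBBBCCCCBBBBB


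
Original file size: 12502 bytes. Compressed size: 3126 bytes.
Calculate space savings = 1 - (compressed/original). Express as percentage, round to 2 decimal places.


ratio = compressed/original = 3126/12502 = 0.25004
savings = 1 - ratio = 1 - 0.25004 = 0.74996
as a percentage: 0.74996 * 100 = 75.0%

Space savings = 1 - 3126/12502 = 75.0%


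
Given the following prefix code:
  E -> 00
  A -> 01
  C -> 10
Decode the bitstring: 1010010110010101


Decoding step by step:
Bits 10 -> C
Bits 10 -> C
Bits 01 -> A
Bits 01 -> A
Bits 10 -> C
Bits 01 -> A
Bits 01 -> A
Bits 01 -> A


Decoded message: CCAACAAA


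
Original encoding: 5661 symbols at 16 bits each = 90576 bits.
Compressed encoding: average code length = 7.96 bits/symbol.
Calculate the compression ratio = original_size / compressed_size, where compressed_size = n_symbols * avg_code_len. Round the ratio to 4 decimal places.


original_size = n_symbols * orig_bits = 5661 * 16 = 90576 bits
compressed_size = n_symbols * avg_code_len = 5661 * 7.96 = 45061.56 bits
ratio = original_size / compressed_size = 90576 / 45061.56 = 2.0101

Compression ratio = 2.0101


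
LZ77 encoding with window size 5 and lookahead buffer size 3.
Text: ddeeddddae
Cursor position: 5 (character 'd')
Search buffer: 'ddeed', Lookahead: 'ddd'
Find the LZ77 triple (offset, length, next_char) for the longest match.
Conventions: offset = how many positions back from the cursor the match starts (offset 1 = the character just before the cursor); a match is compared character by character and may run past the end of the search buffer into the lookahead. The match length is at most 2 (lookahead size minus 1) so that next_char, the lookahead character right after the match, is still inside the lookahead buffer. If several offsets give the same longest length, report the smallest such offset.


Try each offset into the search buffer:
  offset=1 (pos 4, char 'd'): match length 2
  offset=2 (pos 3, char 'e'): match length 0
  offset=3 (pos 2, char 'e'): match length 0
  offset=4 (pos 1, char 'd'): match length 1
  offset=5 (pos 0, char 'd'): match length 2
Longest match has length 2, found at offsets 1, 5; take the smallest, offset 1.
next_char = character at position 5 + 2 = 7 -> 'd'

Best match: offset=1, length=2 (matching 'dd' starting at position 4)
LZ77 triple: (1, 2, 'd')


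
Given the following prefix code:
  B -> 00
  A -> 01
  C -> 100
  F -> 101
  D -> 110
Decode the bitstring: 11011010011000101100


Decoding step by step:
Bits 110 -> D
Bits 110 -> D
Bits 100 -> C
Bits 110 -> D
Bits 00 -> B
Bits 101 -> F
Bits 100 -> C


Decoded message: DDCDBFC


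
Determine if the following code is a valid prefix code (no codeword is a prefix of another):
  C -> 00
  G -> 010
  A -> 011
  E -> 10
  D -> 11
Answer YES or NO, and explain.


Checking each pair (does one codeword prefix another?):
  C='00' vs G='010': no prefix
  C='00' vs A='011': no prefix
  C='00' vs E='10': no prefix
  C='00' vs D='11': no prefix
  G='010' vs C='00': no prefix
  G='010' vs A='011': no prefix
  G='010' vs E='10': no prefix
  G='010' vs D='11': no prefix
  A='011' vs C='00': no prefix
  A='011' vs G='010': no prefix
  A='011' vs E='10': no prefix
  A='011' vs D='11': no prefix
  E='10' vs C='00': no prefix
  E='10' vs G='010': no prefix
  E='10' vs A='011': no prefix
  E='10' vs D='11': no prefix
  D='11' vs C='00': no prefix
  D='11' vs G='010': no prefix
  D='11' vs A='011': no prefix
  D='11' vs E='10': no prefix
No violation found over all pairs.

YES -- this is a valid prefix code. No codeword is a prefix of any other codeword.


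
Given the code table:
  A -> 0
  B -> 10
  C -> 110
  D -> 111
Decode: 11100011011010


Decoding:
111 -> D
0 -> A
0 -> A
0 -> A
110 -> C
110 -> C
10 -> B


Result: DAAACCB


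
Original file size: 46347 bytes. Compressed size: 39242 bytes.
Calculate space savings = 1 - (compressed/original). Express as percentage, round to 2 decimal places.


ratio = compressed/original = 39242/46347 = 0.8467
savings = 1 - ratio = 1 - 0.8467 = 0.1533
as a percentage: 0.1533 * 100 = 15.33%

Space savings = 1 - 39242/46347 = 15.33%


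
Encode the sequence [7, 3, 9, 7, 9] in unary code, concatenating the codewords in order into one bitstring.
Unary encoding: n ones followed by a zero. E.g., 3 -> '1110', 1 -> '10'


Encode each number as n ones followed by a terminating 0:
  7 -> 11111110 (8 bits)
  3 -> 1110 (4 bits)
  9 -> 1111111110 (10 bits)
  7 -> 11111110 (8 bits)
  9 -> 1111111110 (10 bits)
Total length = 8 + 4 + 10 + 8 + 10 = 40 bits.

Unary([7, 3, 9, 7, 9]) = 1111111011101111111110111111101111111110 (40 bits)


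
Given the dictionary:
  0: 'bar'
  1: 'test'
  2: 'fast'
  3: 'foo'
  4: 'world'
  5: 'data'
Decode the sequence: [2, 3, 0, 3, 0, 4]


Look up each index in the dictionary:
  2 -> 'fast'
  3 -> 'foo'
  0 -> 'bar'
  3 -> 'foo'
  0 -> 'bar'
  4 -> 'world'

Decoded: "fast foo bar foo bar world"


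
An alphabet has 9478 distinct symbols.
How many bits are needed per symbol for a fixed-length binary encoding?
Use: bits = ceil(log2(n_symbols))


log2(9478) = 13.2104
Bracket: 2^13 = 8192 < 9478 <= 2^14 = 16384
So ceil(log2(9478)) = 14

bits = ceil(log2(9478)) = ceil(13.2104) = 14 bits


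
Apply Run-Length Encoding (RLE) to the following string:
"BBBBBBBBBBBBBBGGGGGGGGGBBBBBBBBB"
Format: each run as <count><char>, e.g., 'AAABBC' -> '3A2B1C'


Scanning runs left to right:
  i=0: run of 'B' x 14 -> '14B'
  i=14: run of 'G' x 9 -> '9G'
  i=23: run of 'B' x 9 -> '9B'

RLE = 14B9G9B


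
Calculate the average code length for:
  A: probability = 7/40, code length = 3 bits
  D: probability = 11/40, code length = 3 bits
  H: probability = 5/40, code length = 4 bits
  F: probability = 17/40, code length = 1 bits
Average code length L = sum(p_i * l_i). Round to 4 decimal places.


Weighted contributions p_i * l_i:
  A: (7/40) * 3 = 21/40
  D: (11/40) * 3 = 33/40
  H: (5/40) * 4 = 20/40
  F: (17/40) * 1 = 17/40
Sum = (21 + 33 + 20 + 17)/40 = 91/40

L = 91/40 = 2.2750 bits/symbol


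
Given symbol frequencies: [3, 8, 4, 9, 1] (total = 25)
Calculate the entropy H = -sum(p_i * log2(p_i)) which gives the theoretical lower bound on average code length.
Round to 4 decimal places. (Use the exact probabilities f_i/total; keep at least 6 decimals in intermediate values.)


Per-symbol terms -p_i * log2(p_i) with p_i = f_i/25:
  p = 3/25 = 0.120000: log2(p) = -3.058894, -p*log2(p) = 0.367067
  p = 8/25 = 0.320000: log2(p) = -1.643856, -p*log2(p) = 0.526034
  p = 4/25 = 0.160000: log2(p) = -2.643856, -p*log2(p) = 0.423017
  p = 9/25 = 0.360000: log2(p) = -1.473931, -p*log2(p) = 0.530615
  p = 1/25 = 0.040000: log2(p) = -4.643856, -p*log2(p) = 0.185754
H = 0.367067 + 0.526034 + 0.423017 + 0.530615 + 0.185754 = 2.032487

H = 2.0325 bits/symbol


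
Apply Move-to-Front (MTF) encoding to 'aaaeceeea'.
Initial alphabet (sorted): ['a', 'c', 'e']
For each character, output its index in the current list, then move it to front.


MTF encoding:
'a': index 0 in ['a', 'c', 'e'] -> ['a', 'c', 'e']
'a': index 0 in ['a', 'c', 'e'] -> ['a', 'c', 'e']
'a': index 0 in ['a', 'c', 'e'] -> ['a', 'c', 'e']
'e': index 2 in ['a', 'c', 'e'] -> ['e', 'a', 'c']
'c': index 2 in ['e', 'a', 'c'] -> ['c', 'e', 'a']
'e': index 1 in ['c', 'e', 'a'] -> ['e', 'c', 'a']
'e': index 0 in ['e', 'c', 'a'] -> ['e', 'c', 'a']
'e': index 0 in ['e', 'c', 'a'] -> ['e', 'c', 'a']
'a': index 2 in ['e', 'c', 'a'] -> ['a', 'e', 'c']


Output: [0, 0, 0, 2, 2, 1, 0, 0, 2]


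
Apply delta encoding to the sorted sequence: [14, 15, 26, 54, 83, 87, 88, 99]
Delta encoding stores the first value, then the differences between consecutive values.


First value: 14
Deltas:
  15 - 14 = 1
  26 - 15 = 11
  54 - 26 = 28
  83 - 54 = 29
  87 - 83 = 4
  88 - 87 = 1
  99 - 88 = 11


Delta encoded: [14, 1, 11, 28, 29, 4, 1, 11]


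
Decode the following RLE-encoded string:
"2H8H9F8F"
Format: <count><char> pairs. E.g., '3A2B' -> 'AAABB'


Expanding each <count><char> pair:
  2H -> 'HH'
  8H -> 'HHHHHHHH'
  9F -> 'FFFFFFFFF'
  8F -> 'FFFFFFFF'

Decoded = HHHHHHHHHHFFFFFFFFFFFFFFFFF


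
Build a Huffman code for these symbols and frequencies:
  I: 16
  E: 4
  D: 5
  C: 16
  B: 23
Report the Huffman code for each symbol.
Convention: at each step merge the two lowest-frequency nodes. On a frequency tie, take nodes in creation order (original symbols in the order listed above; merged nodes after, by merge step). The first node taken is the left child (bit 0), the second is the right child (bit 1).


Huffman tree construction:
Step 1: Merge E(4) + D(5) = 9
Step 2: Merge (E+D)(9) + I(16) = 25
Step 3: Merge C(16) + B(23) = 39
Step 4: Merge ((E+D)+I)(25) + (C+B)(39) = 64
Read each symbol's code off the tree from the root (left child = 0, right child = 1).

Codes:
  I: 01 (length 2)
  E: 000 (length 3)
  D: 001 (length 3)
  C: 10 (length 2)
  B: 11 (length 2)
Average code length: 137/64 = 2.1406 bits/symbol


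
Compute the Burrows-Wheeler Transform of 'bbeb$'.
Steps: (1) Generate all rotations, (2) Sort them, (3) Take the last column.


Rotations (sorted):
  0: $bbeb -> last char: b
  1: b$bbe -> last char: e
  2: bbeb$ -> last char: $
  3: beb$b -> last char: b
  4: eb$bb -> last char: b


BWT = be$bb


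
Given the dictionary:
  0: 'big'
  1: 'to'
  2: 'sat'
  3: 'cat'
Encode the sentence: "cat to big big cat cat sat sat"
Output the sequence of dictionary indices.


Look up each word in the dictionary:
  'cat' -> 3
  'to' -> 1
  'big' -> 0
  'big' -> 0
  'cat' -> 3
  'cat' -> 3
  'sat' -> 2
  'sat' -> 2

Encoded: [3, 1, 0, 0, 3, 3, 2, 2]


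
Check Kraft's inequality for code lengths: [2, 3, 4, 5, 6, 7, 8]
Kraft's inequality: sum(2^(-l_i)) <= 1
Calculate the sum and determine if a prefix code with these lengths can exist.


Sum = 2^(-2) + 2^(-3) + 2^(-4) + 2^(-5) + 2^(-6) + 2^(-7) + 2^(-8)
    = 0.25 + 0.125 + 0.0625 + 0.03125 + 0.015625 + 0.0078125 + 0.00390625
    = 127/256 = 0.49609375
Since 0.49609375 <= 1, Kraft's inequality IS satisfied.
A prefix code with these lengths CAN exist.

Kraft sum = 0.49609375. Satisfied.


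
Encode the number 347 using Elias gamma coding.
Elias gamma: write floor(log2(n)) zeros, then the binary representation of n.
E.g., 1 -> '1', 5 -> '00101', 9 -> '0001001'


num_bits = floor(log2(347)) + 1 = 9
leading_zeros = num_bits - 1 = 8
binary(347) = 101011011

Elias gamma(347) = '00000000' + '101011011' = 00000000101011011 (17 bits)


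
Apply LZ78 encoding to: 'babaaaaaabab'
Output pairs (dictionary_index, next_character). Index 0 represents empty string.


LZ78 encoding steps:
Dictionary: {0: ''}
Step 1: w='' (idx 0), next='b' -> output (0, 'b'), add 'b' as idx 1
Step 2: w='' (idx 0), next='a' -> output (0, 'a'), add 'a' as idx 2
Step 3: w='b' (idx 1), next='a' -> output (1, 'a'), add 'ba' as idx 3
Step 4: w='a' (idx 2), next='a' -> output (2, 'a'), add 'aa' as idx 4
Step 5: w='aa' (idx 4), next='a' -> output (4, 'a'), add 'aaa' as idx 5
Step 6: w='ba' (idx 3), next='b' -> output (3, 'b'), add 'bab' as idx 6


Encoded: [(0, 'b'), (0, 'a'), (1, 'a'), (2, 'a'), (4, 'a'), (3, 'b')]


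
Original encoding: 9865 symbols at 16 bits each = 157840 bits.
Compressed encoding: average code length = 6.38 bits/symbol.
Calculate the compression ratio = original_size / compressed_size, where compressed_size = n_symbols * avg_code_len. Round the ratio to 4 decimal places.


original_size = n_symbols * orig_bits = 9865 * 16 = 157840 bits
compressed_size = n_symbols * avg_code_len = 9865 * 6.38 = 62938.7 bits
ratio = original_size / compressed_size = 157840 / 62938.7 = 2.5078

Compression ratio = 2.5078


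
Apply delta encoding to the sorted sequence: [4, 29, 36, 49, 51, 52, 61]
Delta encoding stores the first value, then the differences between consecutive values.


First value: 4
Deltas:
  29 - 4 = 25
  36 - 29 = 7
  49 - 36 = 13
  51 - 49 = 2
  52 - 51 = 1
  61 - 52 = 9


Delta encoded: [4, 25, 7, 13, 2, 1, 9]


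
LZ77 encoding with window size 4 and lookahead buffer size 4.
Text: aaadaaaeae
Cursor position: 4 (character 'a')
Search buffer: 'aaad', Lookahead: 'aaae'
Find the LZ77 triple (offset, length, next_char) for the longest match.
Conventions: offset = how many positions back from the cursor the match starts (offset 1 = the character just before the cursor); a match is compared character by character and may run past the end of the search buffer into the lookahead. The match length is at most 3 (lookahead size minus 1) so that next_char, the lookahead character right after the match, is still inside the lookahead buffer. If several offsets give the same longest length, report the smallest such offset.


Try each offset into the search buffer:
  offset=1 (pos 3, char 'd'): match length 0
  offset=2 (pos 2, char 'a'): match length 1
  offset=3 (pos 1, char 'a'): match length 2
  offset=4 (pos 0, char 'a'): match length 3
Longest match has length 3 at offset 4.
next_char = character at position 4 + 3 = 7 -> 'e'

Best match: offset=4, length=3 (matching 'aaa' starting at position 0)
LZ77 triple: (4, 3, 'e')


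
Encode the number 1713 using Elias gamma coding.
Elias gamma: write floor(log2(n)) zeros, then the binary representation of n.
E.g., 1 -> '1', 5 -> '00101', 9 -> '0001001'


num_bits = floor(log2(1713)) + 1 = 11
leading_zeros = num_bits - 1 = 10
binary(1713) = 11010110001

Elias gamma(1713) = '0000000000' + '11010110001' = 000000000011010110001 (21 bits)


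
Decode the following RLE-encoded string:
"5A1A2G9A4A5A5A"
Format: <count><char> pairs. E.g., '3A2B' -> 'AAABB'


Expanding each <count><char> pair:
  5A -> 'AAAAA'
  1A -> 'A'
  2G -> 'GG'
  9A -> 'AAAAAAAAA'
  4A -> 'AAAA'
  5A -> 'AAAAA'
  5A -> 'AAAAA'

Decoded = AAAAAAGGAAAAAAAAAAAAAAAAAAAAAAA


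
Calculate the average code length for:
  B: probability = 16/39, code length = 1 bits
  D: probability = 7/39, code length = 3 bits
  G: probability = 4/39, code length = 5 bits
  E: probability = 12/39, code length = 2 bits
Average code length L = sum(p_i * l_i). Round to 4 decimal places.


Weighted contributions p_i * l_i:
  B: (16/39) * 1 = 16/39
  D: (7/39) * 3 = 21/39
  G: (4/39) * 5 = 20/39
  E: (12/39) * 2 = 24/39
Sum = (16 + 21 + 20 + 24)/39 = 81/39

L = 81/39 = 2.0769 bits/symbol


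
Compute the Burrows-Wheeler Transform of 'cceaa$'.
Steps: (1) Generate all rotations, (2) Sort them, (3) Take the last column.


Rotations (sorted):
  0: $cceaa -> last char: a
  1: a$ccea -> last char: a
  2: aa$cce -> last char: e
  3: cceaa$ -> last char: $
  4: ceaa$c -> last char: c
  5: eaa$cc -> last char: c


BWT = aae$cc


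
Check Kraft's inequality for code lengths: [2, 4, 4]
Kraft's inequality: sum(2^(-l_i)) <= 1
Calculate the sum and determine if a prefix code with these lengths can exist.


Sum = 2^(-2) + 2^(-4) + 2^(-4)
    = 0.25 + 0.0625 + 0.0625
    = 6/16 = 0.375
Since 0.375 <= 1, Kraft's inequality IS satisfied.
A prefix code with these lengths CAN exist.

Kraft sum = 0.375. Satisfied.


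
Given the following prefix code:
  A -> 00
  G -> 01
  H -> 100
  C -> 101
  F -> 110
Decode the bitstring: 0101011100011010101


Decoding step by step:
Bits 01 -> G
Bits 01 -> G
Bits 01 -> G
Bits 110 -> F
Bits 00 -> A
Bits 110 -> F
Bits 101 -> C
Bits 01 -> G


Decoded message: GGGFAFCG


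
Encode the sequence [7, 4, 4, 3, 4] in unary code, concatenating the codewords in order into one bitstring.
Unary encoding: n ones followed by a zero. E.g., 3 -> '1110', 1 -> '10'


Encode each number as n ones followed by a terminating 0:
  7 -> 11111110 (8 bits)
  4 -> 11110 (5 bits)
  4 -> 11110 (5 bits)
  3 -> 1110 (4 bits)
  4 -> 11110 (5 bits)
Total length = 8 + 5 + 5 + 4 + 5 = 27 bits.

Unary([7, 4, 4, 3, 4]) = 111111101111011110111011110 (27 bits)


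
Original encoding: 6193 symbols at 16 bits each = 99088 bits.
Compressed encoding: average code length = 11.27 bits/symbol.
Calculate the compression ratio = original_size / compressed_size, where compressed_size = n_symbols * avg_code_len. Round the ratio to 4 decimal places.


original_size = n_symbols * orig_bits = 6193 * 16 = 99088 bits
compressed_size = n_symbols * avg_code_len = 6193 * 11.27 = 69795.11 bits
ratio = original_size / compressed_size = 99088 / 69795.11 = 1.4197

Compression ratio = 1.4197


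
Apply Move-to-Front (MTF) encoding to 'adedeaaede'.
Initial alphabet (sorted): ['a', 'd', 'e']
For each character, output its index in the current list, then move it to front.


MTF encoding:
'a': index 0 in ['a', 'd', 'e'] -> ['a', 'd', 'e']
'd': index 1 in ['a', 'd', 'e'] -> ['d', 'a', 'e']
'e': index 2 in ['d', 'a', 'e'] -> ['e', 'd', 'a']
'd': index 1 in ['e', 'd', 'a'] -> ['d', 'e', 'a']
'e': index 1 in ['d', 'e', 'a'] -> ['e', 'd', 'a']
'a': index 2 in ['e', 'd', 'a'] -> ['a', 'e', 'd']
'a': index 0 in ['a', 'e', 'd'] -> ['a', 'e', 'd']
'e': index 1 in ['a', 'e', 'd'] -> ['e', 'a', 'd']
'd': index 2 in ['e', 'a', 'd'] -> ['d', 'e', 'a']
'e': index 1 in ['d', 'e', 'a'] -> ['e', 'd', 'a']


Output: [0, 1, 2, 1, 1, 2, 0, 1, 2, 1]


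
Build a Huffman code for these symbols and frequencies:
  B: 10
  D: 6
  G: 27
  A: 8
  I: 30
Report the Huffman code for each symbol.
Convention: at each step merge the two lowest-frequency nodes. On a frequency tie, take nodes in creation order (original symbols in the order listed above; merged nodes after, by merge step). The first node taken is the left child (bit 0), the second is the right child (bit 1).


Huffman tree construction:
Step 1: Merge D(6) + A(8) = 14
Step 2: Merge B(10) + (D+A)(14) = 24
Step 3: Merge (B+(D+A))(24) + G(27) = 51
Step 4: Merge I(30) + ((B+(D+A))+G)(51) = 81
Read each symbol's code off the tree from the root (left child = 0, right child = 1).

Codes:
  B: 100 (length 3)
  D: 1010 (length 4)
  G: 11 (length 2)
  A: 1011 (length 4)
  I: 0 (length 1)
Average code length: 170/81 = 2.0988 bits/symbol


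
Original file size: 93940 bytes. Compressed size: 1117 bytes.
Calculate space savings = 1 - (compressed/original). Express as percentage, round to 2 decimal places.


ratio = compressed/original = 1117/93940 = 0.011891
savings = 1 - ratio = 1 - 0.011891 = 0.988109
as a percentage: 0.988109 * 100 = 98.81%

Space savings = 1 - 1117/93940 = 98.81%


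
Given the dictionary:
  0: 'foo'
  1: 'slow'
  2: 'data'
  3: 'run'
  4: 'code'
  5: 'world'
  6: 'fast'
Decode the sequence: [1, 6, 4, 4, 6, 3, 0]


Look up each index in the dictionary:
  1 -> 'slow'
  6 -> 'fast'
  4 -> 'code'
  4 -> 'code'
  6 -> 'fast'
  3 -> 'run'
  0 -> 'foo'

Decoded: "slow fast code code fast run foo"


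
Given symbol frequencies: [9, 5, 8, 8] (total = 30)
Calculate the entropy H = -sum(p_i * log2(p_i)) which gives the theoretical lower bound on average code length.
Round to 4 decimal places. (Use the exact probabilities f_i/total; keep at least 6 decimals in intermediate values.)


Per-symbol terms -p_i * log2(p_i) with p_i = f_i/30:
  p = 9/30 = 0.300000: log2(p) = -1.736966, -p*log2(p) = 0.521090
  p = 5/30 = 0.166667: log2(p) = -2.584963, -p*log2(p) = 0.430827
  p = 8/30 = 0.266667: log2(p) = -1.906891, -p*log2(p) = 0.508504
  p = 8/30 = 0.266667: log2(p) = -1.906891, -p*log2(p) = 0.508504
H = 0.521090 + 0.430827 + 0.508504 + 0.508504 = 1.968925

H = 1.9689 bits/symbol


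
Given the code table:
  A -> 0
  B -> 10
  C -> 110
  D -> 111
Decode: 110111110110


Decoding:
110 -> C
111 -> D
110 -> C
110 -> C


Result: CDCC


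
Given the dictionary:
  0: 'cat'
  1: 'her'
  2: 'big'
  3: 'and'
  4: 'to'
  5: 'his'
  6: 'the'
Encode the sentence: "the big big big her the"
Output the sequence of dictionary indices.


Look up each word in the dictionary:
  'the' -> 6
  'big' -> 2
  'big' -> 2
  'big' -> 2
  'her' -> 1
  'the' -> 6

Encoded: [6, 2, 2, 2, 1, 6]


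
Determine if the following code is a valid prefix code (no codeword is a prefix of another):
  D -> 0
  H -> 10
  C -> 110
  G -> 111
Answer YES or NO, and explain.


Checking each pair (does one codeword prefix another?):
  D='0' vs H='10': no prefix
  D='0' vs C='110': no prefix
  D='0' vs G='111': no prefix
  H='10' vs D='0': no prefix
  H='10' vs C='110': no prefix
  H='10' vs G='111': no prefix
  C='110' vs D='0': no prefix
  C='110' vs H='10': no prefix
  C='110' vs G='111': no prefix
  G='111' vs D='0': no prefix
  G='111' vs H='10': no prefix
  G='111' vs C='110': no prefix
No violation found over all pairs.

YES -- this is a valid prefix code. No codeword is a prefix of any other codeword.


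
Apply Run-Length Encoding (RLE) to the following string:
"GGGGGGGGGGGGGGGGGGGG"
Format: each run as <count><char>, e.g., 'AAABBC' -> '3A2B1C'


Scanning runs left to right:
  i=0: run of 'G' x 20 -> '20G'

RLE = 20G


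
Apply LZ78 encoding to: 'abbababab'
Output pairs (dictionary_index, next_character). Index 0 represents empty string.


LZ78 encoding steps:
Dictionary: {0: ''}
Step 1: w='' (idx 0), next='a' -> output (0, 'a'), add 'a' as idx 1
Step 2: w='' (idx 0), next='b' -> output (0, 'b'), add 'b' as idx 2
Step 3: w='b' (idx 2), next='a' -> output (2, 'a'), add 'ba' as idx 3
Step 4: w='ba' (idx 3), next='b' -> output (3, 'b'), add 'bab' as idx 4
Step 5: w='a' (idx 1), next='b' -> output (1, 'b'), add 'ab' as idx 5


Encoded: [(0, 'a'), (0, 'b'), (2, 'a'), (3, 'b'), (1, 'b')]


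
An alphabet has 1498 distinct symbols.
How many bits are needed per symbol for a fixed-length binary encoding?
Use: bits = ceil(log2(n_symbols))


log2(1498) = 10.5488
Bracket: 2^10 = 1024 < 1498 <= 2^11 = 2048
So ceil(log2(1498)) = 11

bits = ceil(log2(1498)) = ceil(10.5488) = 11 bits


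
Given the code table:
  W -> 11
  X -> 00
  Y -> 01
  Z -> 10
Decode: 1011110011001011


Decoding:
10 -> Z
11 -> W
11 -> W
00 -> X
11 -> W
00 -> X
10 -> Z
11 -> W


Result: ZWWXWXZW


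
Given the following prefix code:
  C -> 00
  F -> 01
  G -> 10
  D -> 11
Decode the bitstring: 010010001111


Decoding step by step:
Bits 01 -> F
Bits 00 -> C
Bits 10 -> G
Bits 00 -> C
Bits 11 -> D
Bits 11 -> D


Decoded message: FCGCDD


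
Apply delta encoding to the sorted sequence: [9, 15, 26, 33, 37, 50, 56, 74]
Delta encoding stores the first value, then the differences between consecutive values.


First value: 9
Deltas:
  15 - 9 = 6
  26 - 15 = 11
  33 - 26 = 7
  37 - 33 = 4
  50 - 37 = 13
  56 - 50 = 6
  74 - 56 = 18


Delta encoded: [9, 6, 11, 7, 4, 13, 6, 18]


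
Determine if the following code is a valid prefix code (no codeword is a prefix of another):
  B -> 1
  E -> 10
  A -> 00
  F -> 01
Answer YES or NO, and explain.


Checking each pair (does one codeword prefix another?):
  B='1' vs E='10': prefix -- VIOLATION

NO -- this is NOT a valid prefix code. B (1) is a prefix of E (10).


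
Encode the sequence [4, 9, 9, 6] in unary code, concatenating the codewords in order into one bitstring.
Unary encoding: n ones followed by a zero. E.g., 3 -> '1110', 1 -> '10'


Encode each number as n ones followed by a terminating 0:
  4 -> 11110 (5 bits)
  9 -> 1111111110 (10 bits)
  9 -> 1111111110 (10 bits)
  6 -> 1111110 (7 bits)
Total length = 5 + 10 + 10 + 7 = 32 bits.

Unary([4, 9, 9, 6]) = 11110111111111011111111101111110 (32 bits)


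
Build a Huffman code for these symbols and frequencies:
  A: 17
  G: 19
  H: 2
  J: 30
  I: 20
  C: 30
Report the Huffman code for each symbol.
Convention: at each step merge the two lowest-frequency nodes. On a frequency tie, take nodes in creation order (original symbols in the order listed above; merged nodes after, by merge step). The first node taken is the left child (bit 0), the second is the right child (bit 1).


Huffman tree construction:
Step 1: Merge H(2) + A(17) = 19
Step 2: Merge G(19) + (H+A)(19) = 38
Step 3: Merge I(20) + J(30) = 50
Step 4: Merge C(30) + (G+(H+A))(38) = 68
Step 5: Merge (I+J)(50) + (C+(G+(H+A)))(68) = 118
Read each symbol's code off the tree from the root (left child = 0, right child = 1).

Codes:
  A: 1111 (length 4)
  G: 110 (length 3)
  H: 1110 (length 4)
  J: 01 (length 2)
  I: 00 (length 2)
  C: 10 (length 2)
Average code length: 293/118 = 2.4831 bits/symbol


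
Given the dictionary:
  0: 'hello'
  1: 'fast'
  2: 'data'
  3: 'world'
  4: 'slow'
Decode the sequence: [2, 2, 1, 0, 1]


Look up each index in the dictionary:
  2 -> 'data'
  2 -> 'data'
  1 -> 'fast'
  0 -> 'hello'
  1 -> 'fast'

Decoded: "data data fast hello fast"


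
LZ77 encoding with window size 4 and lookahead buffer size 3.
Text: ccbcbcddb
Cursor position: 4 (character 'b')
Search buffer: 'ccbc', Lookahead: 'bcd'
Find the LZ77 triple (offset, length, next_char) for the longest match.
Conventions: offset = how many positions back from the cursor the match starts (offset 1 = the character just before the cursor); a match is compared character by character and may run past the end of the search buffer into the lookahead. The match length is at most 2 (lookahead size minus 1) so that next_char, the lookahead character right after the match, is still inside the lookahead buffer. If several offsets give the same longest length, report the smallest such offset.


Try each offset into the search buffer:
  offset=1 (pos 3, char 'c'): match length 0
  offset=2 (pos 2, char 'b'): match length 2
  offset=3 (pos 1, char 'c'): match length 0
  offset=4 (pos 0, char 'c'): match length 0
Longest match has length 2 at offset 2.
next_char = character at position 4 + 2 = 6 -> 'd'

Best match: offset=2, length=2 (matching 'bc' starting at position 2)
LZ77 triple: (2, 2, 'd')
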